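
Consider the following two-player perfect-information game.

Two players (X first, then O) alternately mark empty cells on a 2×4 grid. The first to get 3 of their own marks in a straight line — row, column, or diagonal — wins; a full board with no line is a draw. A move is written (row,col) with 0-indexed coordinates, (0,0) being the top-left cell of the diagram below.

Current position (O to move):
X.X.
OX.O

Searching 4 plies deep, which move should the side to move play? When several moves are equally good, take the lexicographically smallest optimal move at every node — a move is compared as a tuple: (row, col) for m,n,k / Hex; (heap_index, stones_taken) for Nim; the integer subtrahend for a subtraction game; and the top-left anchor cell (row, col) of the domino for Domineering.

p1 O@[X.X./OX.O]: (0,1)[XOX./OX.O]+0* (0,3)[X.XO/OX.O]-1 (1,2)[X.X./OXOO]-1
p2 X@[XOX./OX.O]: (0,3)[XOXX/OX.O]+0* (1,2)[XOX./OXXO]+0
p3 O@[XOXX/OX.O]: (1,2)[XOXX/OXOO]+0*
p4 X@[XOXX/OXOO] terminal +0; root [X.X./OX.O] d4

O's best at [X.X./OX.O]: (0,1)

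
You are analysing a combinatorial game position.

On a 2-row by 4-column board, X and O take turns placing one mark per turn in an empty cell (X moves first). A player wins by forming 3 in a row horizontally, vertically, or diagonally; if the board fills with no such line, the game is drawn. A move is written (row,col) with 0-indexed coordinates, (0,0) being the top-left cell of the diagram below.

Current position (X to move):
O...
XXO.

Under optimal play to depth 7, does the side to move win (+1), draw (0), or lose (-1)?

p1 X@[O.../XXO.]: (0,1)[OX../XXO.]+0* (0,2)[O.X./XXO.]+0 (0,3)[O..X/XXO.]+0 (1,3)[O.../XXOX]+0
p2 O@[OX../XXO.]: (0,2)[OXO./XXO.]+0* (0,3)[OX.O/XXO.]+0 (1,3)[OX../XXOO]+0
p3 X@[OXO./XXO.]: (0,3)[OXOX/XXO.]+0* (1,3)[OXO./XXOX]+0
p4 O@[OXOX/XXO.]: (1,3)[OXOX/XXOO]+0*
p5 X@[OXOX/XXOO] terminal +0; root [O.../XXO.] d7

value(O.../XXO., X) = 0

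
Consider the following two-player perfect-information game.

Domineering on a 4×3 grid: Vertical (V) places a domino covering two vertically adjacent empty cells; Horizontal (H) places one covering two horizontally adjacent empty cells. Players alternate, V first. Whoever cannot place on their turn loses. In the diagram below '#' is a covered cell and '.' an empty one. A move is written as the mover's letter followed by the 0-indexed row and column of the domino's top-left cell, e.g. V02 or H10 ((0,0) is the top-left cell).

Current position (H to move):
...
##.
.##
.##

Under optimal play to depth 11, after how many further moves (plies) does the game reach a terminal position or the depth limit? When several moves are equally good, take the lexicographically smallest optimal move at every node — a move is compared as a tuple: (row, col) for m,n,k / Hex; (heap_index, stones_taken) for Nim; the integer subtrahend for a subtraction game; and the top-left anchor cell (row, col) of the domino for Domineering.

PV length from [.../##./.##/.##]: 2 plies

p1 H@[.../##./.##/.##]: H00[##./##./.##/.##]-1* H01[.##/##./.##/.##]-1
p2 V@[##./##./.##/.##]: V02[###/###/.##/.##]+1* V20[##./##./###/###]+1
p3 H@[###/###/.##/.##] terminal -1; root [.../##./.##/.##] d11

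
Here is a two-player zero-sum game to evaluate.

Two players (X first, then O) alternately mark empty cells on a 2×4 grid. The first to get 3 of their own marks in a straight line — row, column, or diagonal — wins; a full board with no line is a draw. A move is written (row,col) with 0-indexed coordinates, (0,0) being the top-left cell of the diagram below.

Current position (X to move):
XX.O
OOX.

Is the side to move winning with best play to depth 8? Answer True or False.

X winning at [XX.O/OOX.]: True

p1 X@[XX.O/OOX.]: (0,2)[XXXO/OOX.]+1* (1,3)[XX.O/OOXX]+0
p2 O@[XXXO/OOX.] terminal -1; root [XX.O/OOX.] d8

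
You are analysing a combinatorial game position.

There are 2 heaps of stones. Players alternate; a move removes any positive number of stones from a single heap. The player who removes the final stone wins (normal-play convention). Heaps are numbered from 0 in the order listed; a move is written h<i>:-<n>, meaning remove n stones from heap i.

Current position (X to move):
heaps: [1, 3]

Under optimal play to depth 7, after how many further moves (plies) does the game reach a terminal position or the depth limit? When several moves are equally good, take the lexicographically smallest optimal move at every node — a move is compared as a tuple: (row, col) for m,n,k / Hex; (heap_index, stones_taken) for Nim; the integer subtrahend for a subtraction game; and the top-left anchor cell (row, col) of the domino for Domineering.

PV length from [(1,3)]: 3 plies

[(1,3)] X move#1: h0:-1:-1/(0,3), h1:-1:-1/(1,2), h1:-2:+1/(1,1)*, h1:-3:-1/(1,0)
[(1,1)] O move#2: h0:-1:-1/(0,1)*, h1:-1:-1/(1,0)
[(0,1)] X move#3: h1:-1:+1/(0,0)*
[(0,0)] end (terminal -1, O#4); searched (1,3) to 7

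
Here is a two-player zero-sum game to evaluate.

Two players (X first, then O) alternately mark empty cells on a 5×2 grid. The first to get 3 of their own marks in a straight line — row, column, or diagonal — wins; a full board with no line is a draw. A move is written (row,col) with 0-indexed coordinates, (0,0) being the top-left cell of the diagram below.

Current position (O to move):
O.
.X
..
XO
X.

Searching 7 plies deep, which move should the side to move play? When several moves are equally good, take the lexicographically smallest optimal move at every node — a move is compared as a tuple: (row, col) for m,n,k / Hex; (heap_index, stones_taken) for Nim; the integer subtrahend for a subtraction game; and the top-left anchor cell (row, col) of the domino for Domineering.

O's best at [O./.X/../XO/X.]: (2,0)

[O./.X/../XO/X.] O move#1: (0,1):-1/OO/.X/../XO/X., (1,0):-1/O./OX/../XO/X., (2,0):+0/O./.X/O./XO/X.*, (2,1):-1/O./.X/.O/XO/X., (4,1):-1/O./.X/../XO/XO
[O./.X/O./XO/X.] X move#2: (0,1):-1/OX/.X/O./XO/X., (1,0):+0/O./XX/O./XO/X.*, (2,1):-1/O./.X/OX/XO/X., (4,1):-1/O./.X/O./XO/XX
[O./XX/O./XO/X.] O move#3: (0,1):+0/OO/XX/O./XO/X.*, (2,1):+0/O./XX/OO/XO/X., (4,1):+0/O./XX/O./XO/XO
[OO/XX/O./XO/X.] X move#4: (2,1):+0/OO/XX/OX/XO/X.*, (4,1):+0/OO/XX/O./XO/XX
[OO/XX/OX/XO/X.] O move#5: (4,1):+0/OO/XX/OX/XO/XO*
[OO/XX/OX/XO/XO] end (terminal +0, X#6); searched O./.X/../XO/X. to 7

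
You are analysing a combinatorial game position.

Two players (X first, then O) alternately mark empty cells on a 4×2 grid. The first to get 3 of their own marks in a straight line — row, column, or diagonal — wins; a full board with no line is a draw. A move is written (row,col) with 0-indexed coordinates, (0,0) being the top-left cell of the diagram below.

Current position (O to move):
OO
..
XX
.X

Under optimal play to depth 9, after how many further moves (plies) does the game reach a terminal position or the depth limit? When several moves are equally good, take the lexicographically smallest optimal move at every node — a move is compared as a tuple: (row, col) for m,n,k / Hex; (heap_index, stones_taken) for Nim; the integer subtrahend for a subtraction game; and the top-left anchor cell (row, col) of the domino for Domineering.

[OO/../XX/.X] O move#1: (1,0):-1/OO/O./XX/.X, (1,1):+0/OO/.O/XX/.X*, (3,0):-1/OO/../XX/OX
[OO/.O/XX/.X] X move#2: (1,0):+0/OO/XO/XX/.X*, (3,0):+0/OO/.O/XX/XX
[OO/XO/XX/.X] O move#3: (3,0):+0/OO/XO/XX/OX*
[OO/XO/XX/OX] end (terminal +0, X#4); searched OO/../XX/.X to 9

PV length from [OO/../XX/.X]: 3 plies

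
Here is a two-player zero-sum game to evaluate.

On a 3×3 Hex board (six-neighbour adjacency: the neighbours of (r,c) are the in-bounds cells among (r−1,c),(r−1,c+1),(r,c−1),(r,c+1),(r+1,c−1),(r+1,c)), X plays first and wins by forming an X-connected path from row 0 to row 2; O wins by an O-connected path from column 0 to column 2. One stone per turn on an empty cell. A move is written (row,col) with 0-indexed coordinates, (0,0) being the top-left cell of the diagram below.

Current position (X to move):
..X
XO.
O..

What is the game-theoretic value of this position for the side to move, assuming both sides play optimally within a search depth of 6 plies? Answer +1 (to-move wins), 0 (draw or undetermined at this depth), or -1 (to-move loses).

value(..X/XO./O.., X) = +1

ply 1, X at ..X/XO./O.. | (0,0)=-1→X.X/XO./O..; (0,1)=-1→.XX/XO./O..; (1,2)=+1→..X/XOX/O..*; (2,1)=-1→..X/XO./OX.; (2,2)=-1→..X/XO./O.X
ply 2, O at ..X/XOX/O.. | (0,0)=-1→O.X/XOX/O..*; (0,1)=-1→.OX/XOX/O..; (2,1)=-1→..X/XOX/OO.; (2,2)=-1→..X/XOX/O.O
ply 3, X at O.X/XOX/O.. | (0,1)=+1→OXX/XOX/O..*; (2,1)=+1→O.X/XOX/OX.; (2,2)=+1→O.X/XOX/O.X
ply 4, O at OXX/XOX/O.. | (2,1)=-1→OXX/XOX/OO.*; (2,2)=-1→OXX/XOX/O.O
ply 5, X at OXX/XOX/OO. | (2,2)=+1→OXX/XOX/OOX*
ply 6: OXX/XOX/OOX is terminal -1 (O); from ..X/XO./O.. depth 6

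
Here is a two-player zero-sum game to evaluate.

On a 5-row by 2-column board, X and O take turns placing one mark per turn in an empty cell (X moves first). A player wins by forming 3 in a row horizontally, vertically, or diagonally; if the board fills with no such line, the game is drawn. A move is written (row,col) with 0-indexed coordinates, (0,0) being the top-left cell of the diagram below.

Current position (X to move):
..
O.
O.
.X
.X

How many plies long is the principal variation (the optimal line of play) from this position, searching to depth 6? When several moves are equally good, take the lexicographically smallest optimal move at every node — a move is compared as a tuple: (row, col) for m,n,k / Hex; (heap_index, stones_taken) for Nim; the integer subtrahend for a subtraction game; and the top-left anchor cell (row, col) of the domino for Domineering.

ply 1, X at ../O./O./.X/.X | (0,0)=-1→X./O./O./.X/.X; (0,1)=-1→.X/O./O./.X/.X; (1,1)=-1→../OX/O./.X/.X; (2,1)=+1→../O./OX/.X/.X*; (3,0)=-1→../O./O./XX/.X; (4,0)=-1→../O./O./.X/XX
ply 2: ../O./OX/.X/.X is terminal -1 (O); from ../O./O./.X/.X depth 6

PV length from [../O./O./.X/.X]: 1 ply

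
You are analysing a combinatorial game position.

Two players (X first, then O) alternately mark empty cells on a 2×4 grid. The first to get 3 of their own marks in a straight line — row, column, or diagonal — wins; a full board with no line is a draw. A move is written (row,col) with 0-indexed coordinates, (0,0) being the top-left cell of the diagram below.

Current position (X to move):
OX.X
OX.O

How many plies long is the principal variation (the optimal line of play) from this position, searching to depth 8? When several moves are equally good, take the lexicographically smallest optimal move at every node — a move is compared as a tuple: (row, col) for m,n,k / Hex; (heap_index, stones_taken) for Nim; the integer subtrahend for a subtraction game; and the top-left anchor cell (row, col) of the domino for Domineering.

p1 X@[OX.X/OX.O]: (0,2)[OXXX/OX.O]+1* (1,2)[OX.X/OXXO]+0
p2 O@[OXXX/OX.O] terminal -1; root [OX.X/OX.O] d8

PV length from [OX.X/OX.O]: 1 ply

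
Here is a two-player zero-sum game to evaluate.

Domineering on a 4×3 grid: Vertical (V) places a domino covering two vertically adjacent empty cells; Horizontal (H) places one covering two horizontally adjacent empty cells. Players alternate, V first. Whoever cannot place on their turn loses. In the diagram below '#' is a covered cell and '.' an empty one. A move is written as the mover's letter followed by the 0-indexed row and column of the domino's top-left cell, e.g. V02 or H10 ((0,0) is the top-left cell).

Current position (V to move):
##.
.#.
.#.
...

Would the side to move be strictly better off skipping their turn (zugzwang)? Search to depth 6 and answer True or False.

[##./.#./.#./...] V move#1: V02:+1/###/.##/.#./...*, V10:+1/##./##./##./..., V12:+1/##./.##/.##/..., V20:+1/##./.#./##./#.., V22:+1/##./.#./.##/..#
[###/.##/.#./...] H move#2: H30:-1/###/.##/.#./##.*, H31:-1/###/.##/.#./.##
[###/.##/.#./##.] V move#3: V10:+1/###/###/##./##.*, V22:+1/###/.##/.##/###
[###/###/##./##.] end (terminal -1, H#4); searched ##./.#./.#./... to 6
suppose V passes — search the same position with H to move:
pass> [##./.#./.#./...] H move#1: H30:-1/##./.#./.#./##.*, H31:-1/##./.#./.#./.##
pass> [##./.#./.#./##.] V move#2: V02:+1/###/.##/.#./##.*, V10:+1/##./##./##./##., V12:+1/##./.##/.##/##., V22:+1/##./.#./.##/###
pass> [###/.##/.#./##.] end (terminal -1, H#3); searched ##./.#./.#./... to 6
for V: play +1, pass +1

zugzwang(##./.#./.#./..., V) = False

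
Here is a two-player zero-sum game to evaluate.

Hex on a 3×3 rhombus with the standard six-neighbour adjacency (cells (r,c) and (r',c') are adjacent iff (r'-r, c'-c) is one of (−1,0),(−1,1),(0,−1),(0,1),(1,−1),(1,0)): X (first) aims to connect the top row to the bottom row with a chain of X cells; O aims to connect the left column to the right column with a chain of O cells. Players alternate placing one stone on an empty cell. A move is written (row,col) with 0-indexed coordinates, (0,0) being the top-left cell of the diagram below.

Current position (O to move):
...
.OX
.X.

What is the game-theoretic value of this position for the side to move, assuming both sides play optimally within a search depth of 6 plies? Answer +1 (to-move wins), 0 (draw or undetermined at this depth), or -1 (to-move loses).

value(.../.OX/.X., O) = +1

p1 O@[.../.OX/.X.]: (0,0)[O../.OX/.X.]-1 (0,1)[.O./.OX/.X.]-1 (0,2)[..O/.OX/.X.]+1* (1,0)[.../OOX/.X.]-1 (2,0)[.../.OX/OX.]-1 (2,2)[.../.OX/.XO]-1
p2 X@[..O/.OX/.X.]: (0,0)[X.O/.OX/.X.]-1* (0,1)[.XO/.OX/.X.]-1 (1,0)[..O/XOX/.X.]-1 (2,0)[..O/.OX/XX.]-1 (2,2)[..O/.OX/.XX]-1
p3 O@[X.O/.OX/.X.]: (0,1)[XOO/.OX/.X.]+1* (1,0)[X.O/OOX/.X.]+1 (2,0)[X.O/.OX/OX.]+1 (2,2)[X.O/.OX/.XO]+1
p4 X@[XOO/.OX/.X.]: (1,0)[XOO/XOX/.X.]-1* (2,0)[XOO/.OX/XX.]-1 (2,2)[XOO/.OX/.XX]-1
p5 O@[XOO/XOX/.X.]: (2,0)[XOO/XOX/OX.]+1* (2,2)[XOO/XOX/.XO]-1
p6 X@[XOO/XOX/OX.] terminal -1; root [.../.OX/.X.] d6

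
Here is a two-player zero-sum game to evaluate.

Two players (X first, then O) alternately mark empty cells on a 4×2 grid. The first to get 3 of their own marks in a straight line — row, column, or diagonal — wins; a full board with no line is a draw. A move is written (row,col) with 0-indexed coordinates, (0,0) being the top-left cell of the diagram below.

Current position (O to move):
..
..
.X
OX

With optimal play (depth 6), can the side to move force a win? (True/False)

O winning at [../../.X/OX]: False

ply 1, O at ../../.X/OX | (0,0)=-1→O./../.X/OX; (0,1)=-1→.O/../.X/OX; (1,0)=-1→../O./.X/OX; (1,1)=+0→../.O/.X/OX*; (2,0)=-1→../../OX/OX
ply 2, X at ../.O/.X/OX | (0,0)=+0→X./.O/.X/OX*; (0,1)=+0→.X/.O/.X/OX; (1,0)=+0→../XO/.X/OX; (2,0)=+0→../.O/XX/OX
ply 3, O at X./.O/.X/OX | (0,1)=+0→XO/.O/.X/OX*; (1,0)=+0→X./OO/.X/OX; (2,0)=+0→X./.O/OX/OX
ply 4, X at XO/.O/.X/OX | (1,0)=+0→XO/XO/.X/OX*; (2,0)=+0→XO/.O/XX/OX
ply 5, O at XO/XO/.X/OX | (2,0)=+0→XO/XO/OX/OX*
ply 6: XO/XO/OX/OX is terminal +0 (X); from ../../.X/OX depth 6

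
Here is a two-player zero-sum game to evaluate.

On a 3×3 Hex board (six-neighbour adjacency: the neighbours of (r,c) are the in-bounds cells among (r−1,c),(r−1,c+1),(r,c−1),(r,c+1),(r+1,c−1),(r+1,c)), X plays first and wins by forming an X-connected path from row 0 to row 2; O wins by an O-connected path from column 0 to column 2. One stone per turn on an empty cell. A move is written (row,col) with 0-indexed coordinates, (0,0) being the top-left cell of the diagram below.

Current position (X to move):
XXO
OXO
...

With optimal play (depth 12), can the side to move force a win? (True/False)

X winning at [XXO/OXO/...]: True

ply 1, X at XXO/OXO/... | (2,0)=+1→XXO/OXO/X..*; (2,1)=+1→XXO/OXO/.X.; (2,2)=+1→XXO/OXO/..X
ply 2: XXO/OXO/X.. is terminal -1 (O); from XXO/OXO/... depth 12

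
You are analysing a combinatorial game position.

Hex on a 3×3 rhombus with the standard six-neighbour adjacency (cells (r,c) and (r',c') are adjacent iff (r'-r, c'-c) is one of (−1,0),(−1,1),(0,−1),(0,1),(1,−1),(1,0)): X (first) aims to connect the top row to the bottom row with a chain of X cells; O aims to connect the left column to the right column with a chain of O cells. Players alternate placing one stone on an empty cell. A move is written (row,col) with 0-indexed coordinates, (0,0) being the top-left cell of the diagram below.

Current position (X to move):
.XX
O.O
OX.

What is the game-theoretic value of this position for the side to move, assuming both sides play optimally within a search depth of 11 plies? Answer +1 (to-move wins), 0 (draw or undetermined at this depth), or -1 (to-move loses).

ply 1, X at .XX/O.O/OX. | (0,0)=-1→XXX/O.O/OX.; (1,1)=+1→.XX/OXO/OX.*; (2,2)=-1→.XX/O.O/OXX
ply 2: .XX/OXO/OX. is terminal -1 (O); from .XX/O.O/OX. depth 11

value(.XX/O.O/OX., X) = +1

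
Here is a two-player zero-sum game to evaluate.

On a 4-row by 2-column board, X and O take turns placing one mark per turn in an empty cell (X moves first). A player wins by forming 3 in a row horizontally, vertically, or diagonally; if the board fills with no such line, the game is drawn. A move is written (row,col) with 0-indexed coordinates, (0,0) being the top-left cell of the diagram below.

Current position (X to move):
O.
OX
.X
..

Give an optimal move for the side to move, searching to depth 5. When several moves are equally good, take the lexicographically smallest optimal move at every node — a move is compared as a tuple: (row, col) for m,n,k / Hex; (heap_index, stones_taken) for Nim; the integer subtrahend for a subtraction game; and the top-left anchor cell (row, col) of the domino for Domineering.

X's best at [O./OX/.X/..]: (0,1)

ply 1, X at O./OX/.X/.. | (0,1)=+1→OX/OX/.X/..*; (2,0)=+1→O./OX/XX/..; (3,0)=-1→O./OX/.X/X.; (3,1)=+1→O./OX/.X/.X
ply 2: OX/OX/.X/.. is terminal -1 (O); from O./OX/.X/.. depth 5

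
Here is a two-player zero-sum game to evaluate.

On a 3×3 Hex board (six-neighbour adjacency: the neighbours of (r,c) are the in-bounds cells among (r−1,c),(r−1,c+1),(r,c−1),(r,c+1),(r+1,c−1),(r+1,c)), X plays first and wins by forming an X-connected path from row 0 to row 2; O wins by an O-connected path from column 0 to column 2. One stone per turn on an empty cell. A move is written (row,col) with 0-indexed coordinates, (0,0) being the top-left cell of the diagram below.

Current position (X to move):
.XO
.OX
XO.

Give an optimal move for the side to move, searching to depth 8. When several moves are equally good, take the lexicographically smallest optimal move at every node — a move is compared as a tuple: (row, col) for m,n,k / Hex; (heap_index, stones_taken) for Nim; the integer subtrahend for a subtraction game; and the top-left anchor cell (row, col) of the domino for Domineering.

p1 X@[.XO/.OX/XO.]: (0,0)[XXO/.OX/XO.]-1 (1,0)[.XO/XOX/XO.]+1* (2,2)[.XO/.OX/XOX]-1
p2 O@[.XO/XOX/XO.] terminal -1; root [.XO/.OX/XO.] d8

X's best at [.XO/.OX/XO.]: (1,0)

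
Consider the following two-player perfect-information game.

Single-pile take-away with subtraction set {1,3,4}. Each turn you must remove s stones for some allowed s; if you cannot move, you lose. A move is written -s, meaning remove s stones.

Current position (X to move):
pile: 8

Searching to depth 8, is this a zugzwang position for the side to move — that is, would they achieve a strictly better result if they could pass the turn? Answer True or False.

zugzwang(8, X) = False

ply 1, X at 8 | -1=+1→7*; -3=-1→5; -4=-1→4
ply 2, O at 7 | -1=-1→6*; -3=-1→4; -4=-1→3
ply 3, X at 6 | -1=-1→5; -3=-1→3; -4=+1→2*
ply 4, O at 2 | -1=-1→1*
ply 5, X at 1 | -1=+1→0*
ply 6: 0 is terminal -1 (O); from 8 depth 8
pass branch (O moves first from the same position):
  | ply 1, O at 8 | -1=+1→7*; -3=-1→5; -4=-1→4
  | ply 2, X at 7 | -1=-1→6*; -3=-1→4; -4=-1→3
  | ply 3, O at 6 | -1=-1→5; -3=-1→3; -4=+1→2*
  | ply 4, X at 2 | -1=-1→1*
  | ply 5, O at 1 | -1=+1→0*
  | ply 6: 0 is terminal -1 (X); from 8 depth 8
X moving scores +1; X passing scores -1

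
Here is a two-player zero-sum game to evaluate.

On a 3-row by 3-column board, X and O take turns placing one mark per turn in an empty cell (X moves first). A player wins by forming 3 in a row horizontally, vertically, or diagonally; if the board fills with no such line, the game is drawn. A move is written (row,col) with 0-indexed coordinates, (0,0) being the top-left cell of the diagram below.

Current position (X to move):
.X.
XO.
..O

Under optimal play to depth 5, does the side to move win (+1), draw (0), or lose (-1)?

value(.X./XO./..O, X) = +1

p1 X@[.X./XO./..O]: (0,0)[XX./XO./..O]+1* (0,2)[.XX/XO./..O]-1 (1,2)[.X./XOX/..O]-1 (2,0)[.X./XO./X.O]-1 (2,1)[.X./XO./.XO]-1
p2 O@[XX./XO./..O]: (0,2)[XXO/XO./..O]-1* (1,2)[XX./XOO/..O]-1 (2,0)[XX./XO./O.O]-1 (2,1)[XX./XO./.OO]-1
p3 X@[XXO/XO./..O]: (1,2)[XXO/XOX/..O]-1 (2,0)[XXO/XO./X.O]+1* (2,1)[XXO/XO./.XO]-1
p4 O@[XXO/XO./X.O] terminal -1; root [.X./XO./..O] d5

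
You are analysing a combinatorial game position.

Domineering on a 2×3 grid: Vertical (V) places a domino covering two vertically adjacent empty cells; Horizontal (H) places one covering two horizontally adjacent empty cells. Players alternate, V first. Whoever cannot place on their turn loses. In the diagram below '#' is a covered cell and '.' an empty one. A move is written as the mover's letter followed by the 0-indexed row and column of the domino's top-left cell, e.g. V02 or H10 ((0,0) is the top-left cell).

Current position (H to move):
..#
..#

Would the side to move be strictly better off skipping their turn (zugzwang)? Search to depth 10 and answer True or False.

[..#/..#] H move#1: H00:+1/###/..#*, H10:+1/..#/###
[###/..#] end (terminal -1, V#2); searched ..#/..# to 10
if H skipped the turn, V would face:
~ [..#/..#] V move#1: V00:+1/#.#/#.#*, V01:+1/.##/.##
~ [#.#/#.#] end (terminal -1, H#2); searched ..#/..# to 10
compare (H): move=+1 vs pass=-1

zugzwang(..#/..#, H) = False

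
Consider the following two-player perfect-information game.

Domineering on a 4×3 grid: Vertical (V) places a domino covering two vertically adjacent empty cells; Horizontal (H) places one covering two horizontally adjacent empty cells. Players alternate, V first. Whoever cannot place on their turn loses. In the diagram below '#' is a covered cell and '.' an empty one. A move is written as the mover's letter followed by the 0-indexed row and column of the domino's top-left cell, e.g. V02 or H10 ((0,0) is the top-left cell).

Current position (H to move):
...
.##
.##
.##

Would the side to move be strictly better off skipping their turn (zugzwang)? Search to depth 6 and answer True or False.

zugzwang(.../.##/.##/.##, H) = False

p1 H@[.../.##/.##/.##]: H00[##./.##/.##/.##]-1* H01[.##/.##/.##/.##]-1
p2 V@[##./.##/.##/.##]: V10[##./###/###/.##]+1* V20[##./.##/###/###]+1
p3 H@[##./###/###/.##] terminal -1; root [.../.##/.##/.##] d6
pass branch (V moves first from the same position):
  | p1 V@[.../.##/.##/.##]: V00[#../###/.##/.##]+1* V10[.../###/###/.##]-1 V20[.../.##/###/###]-1
  | p2 H@[#../###/.##/.##]: H01[###/###/.##/.##]-1*
  | p3 V@[###/###/.##/.##]: V20[###/###/###/###]+1*
  | p4 H@[###/###/###/###] terminal -1; root [.../.##/.##/.##] d6
H moving scores -1; H passing scores -1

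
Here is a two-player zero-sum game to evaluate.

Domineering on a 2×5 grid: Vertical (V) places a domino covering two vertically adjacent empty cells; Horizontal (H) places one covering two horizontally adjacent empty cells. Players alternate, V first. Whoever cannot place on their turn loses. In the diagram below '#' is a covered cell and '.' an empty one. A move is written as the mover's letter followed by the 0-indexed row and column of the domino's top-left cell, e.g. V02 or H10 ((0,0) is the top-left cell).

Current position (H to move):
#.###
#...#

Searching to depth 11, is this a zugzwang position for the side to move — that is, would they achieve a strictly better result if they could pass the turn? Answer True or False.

zugzwang(#.###/#...#, H) = False

p1 H@[#.###/#...#]: H11[#.###/###.#]+1* H12[#.###/#.###]-1
p2 V@[#.###/###.#] terminal -1; root [#.###/#...#] d11
if H skipped the turn, V would face:
~ p1 V@[#.###/#...#]: V01[#####/##..#]-1*
~ p2 H@[#####/##..#]: H12[#####/#####]+1*
~ p3 V@[#####/#####] terminal -1; root [#.###/#...#] d11
compare (H): move=+1 vs pass=+1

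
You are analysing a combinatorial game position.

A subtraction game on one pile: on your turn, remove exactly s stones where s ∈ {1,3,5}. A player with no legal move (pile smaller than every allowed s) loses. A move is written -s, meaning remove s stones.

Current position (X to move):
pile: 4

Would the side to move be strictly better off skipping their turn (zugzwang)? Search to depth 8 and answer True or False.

ply 1, X at 4 | -1=-1→3*; -3=-1→1
ply 2, O at 3 | -1=+1→2*; -3=+1→0
ply 3, X at 2 | -1=-1→1*
ply 4, O at 1 | -1=+1→0*
ply 5: 0 is terminal -1 (X); from 4 depth 8
if X skipped the turn, O would face:
~ ply 1, O at 4 | -1=-1→3*; -3=-1→1
~ ply 2, X at 3 | -1=+1→2*; -3=+1→0
~ ply 3, O at 2 | -1=-1→1*
~ ply 4, X at 1 | -1=+1→0*
~ ply 5: 0 is terminal -1 (O); from 4 depth 8
compare (X): move=-1 vs pass=+1

zugzwang(4, X) = True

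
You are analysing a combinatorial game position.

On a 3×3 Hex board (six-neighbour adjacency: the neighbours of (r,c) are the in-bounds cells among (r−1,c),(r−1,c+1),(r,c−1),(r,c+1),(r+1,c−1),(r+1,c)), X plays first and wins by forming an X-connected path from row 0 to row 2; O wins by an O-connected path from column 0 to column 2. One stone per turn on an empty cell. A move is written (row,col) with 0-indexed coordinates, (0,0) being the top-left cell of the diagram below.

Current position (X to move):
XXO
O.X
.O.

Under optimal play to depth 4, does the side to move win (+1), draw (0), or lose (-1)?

[XXO/O.X/.O.] X move#1: (1,1):+1/XXO/OXX/.O.*, (2,0):-1/XXO/O.X/XO., (2,2):-1/XXO/O.X/.OX
[XXO/OXX/.O.] O move#2: (2,0):-1/XXO/OXX/OO.*, (2,2):-1/XXO/OXX/.OO
[XXO/OXX/OO.] X move#3: (2,2):+1/XXO/OXX/OOX*
[XXO/OXX/OOX] end (terminal -1, O#4); searched XXO/O.X/.O. to 4

value(XXO/O.X/.O., X) = +1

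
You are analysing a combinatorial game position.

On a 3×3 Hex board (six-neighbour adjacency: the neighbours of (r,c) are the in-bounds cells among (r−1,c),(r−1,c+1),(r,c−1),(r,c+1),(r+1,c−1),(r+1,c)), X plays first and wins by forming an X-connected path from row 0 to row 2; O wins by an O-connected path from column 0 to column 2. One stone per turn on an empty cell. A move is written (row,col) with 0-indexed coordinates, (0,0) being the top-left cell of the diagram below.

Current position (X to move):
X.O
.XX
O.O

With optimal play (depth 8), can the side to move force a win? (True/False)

ply 1, X at X.O/.XX/O.O | (0,1)=-1→XXO/.XX/O.O; (1,0)=-1→X.O/XXX/O.O; (2,1)=+1→X.O/.XX/OXO*
ply 2, O at X.O/.XX/OXO | (0,1)=-1→XOO/.XX/OXO*; (1,0)=-1→X.O/OXX/OXO
ply 3, X at XOO/.XX/OXO | (1,0)=+1→XOO/XXX/OXO*
ply 4: XOO/XXX/OXO is terminal -1 (O); from X.O/.XX/O.O depth 8

X winning at [X.O/.XX/O.O]: True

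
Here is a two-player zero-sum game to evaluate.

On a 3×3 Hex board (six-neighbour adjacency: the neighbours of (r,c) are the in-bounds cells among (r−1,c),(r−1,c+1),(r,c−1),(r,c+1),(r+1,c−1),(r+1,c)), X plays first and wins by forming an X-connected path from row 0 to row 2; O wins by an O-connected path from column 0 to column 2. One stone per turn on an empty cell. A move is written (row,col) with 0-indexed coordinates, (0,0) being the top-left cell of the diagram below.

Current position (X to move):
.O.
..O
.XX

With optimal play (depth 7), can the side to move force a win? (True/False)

[.O./..O/.XX] X move#1: (0,0):-1/XO./..O/.XX*, (0,2):-1/.OX/..O/.XX, (1,0):-1/.O./X.O/.XX, (1,1):-1/.O./.XO/.XX, (2,0):-1/.O./..O/XXX
[XO./..O/.XX] O move#2: (0,2):-1/XOO/..O/.XX, (1,0):+1/XO./O.O/.XX*, (1,1):+1/XO./.OO/.XX, (2,0):-1/XO./..O/OXX
[XO./O.O/.XX] X move#3: (0,2):-1/XOX/O.O/.XX*, (1,1):-1/XO./OXO/.XX, (2,0):-1/XO./O.O/XXX
[XOX/O.O/.XX] O move#4: (1,1):+1/XOX/OOO/.XX*, (2,0):-1/XOX/O.O/OXX
[XOX/OOO/.XX] end (terminal -1, X#5); searched .O./..O/.XX to 7

X winning at [.O./..O/.XX]: False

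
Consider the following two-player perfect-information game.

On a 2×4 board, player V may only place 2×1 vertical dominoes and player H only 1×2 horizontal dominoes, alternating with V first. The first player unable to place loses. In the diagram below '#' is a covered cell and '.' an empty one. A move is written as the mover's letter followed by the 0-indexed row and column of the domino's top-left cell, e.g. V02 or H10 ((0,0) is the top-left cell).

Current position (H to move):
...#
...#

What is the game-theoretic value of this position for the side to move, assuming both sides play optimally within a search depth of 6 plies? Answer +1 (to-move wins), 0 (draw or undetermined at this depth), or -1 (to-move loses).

value(...#/...#, H) = +1

ply 1, H at ...#/...# | H00=+1→##.#/...#*; H01=+1→.###/...#; H10=+1→...#/##.#; H11=+1→...#/.###
ply 2, V at ##.#/...# | V02=-1→####/..##*
ply 3, H at ####/..## | H10=+1→####/####*
ply 4: ####/#### is terminal -1 (V); from ...#/...# depth 6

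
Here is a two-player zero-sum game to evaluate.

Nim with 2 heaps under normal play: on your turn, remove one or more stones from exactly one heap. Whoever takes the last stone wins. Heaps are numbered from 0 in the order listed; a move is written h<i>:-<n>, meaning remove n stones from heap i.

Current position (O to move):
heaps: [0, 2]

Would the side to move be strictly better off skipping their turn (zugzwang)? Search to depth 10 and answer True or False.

zugzwang((0,2), O) = False

ply 1, O at (0,2) | h1:-1=-1→(0,1); h1:-2=+1→(0,0)*
ply 2: (0,0) is terminal -1 (X); from (0,2) depth 10
if O skipped the turn, X would face:
~ ply 1, X at (0,2) | h1:-1=-1→(0,1); h1:-2=+1→(0,0)*
~ ply 2: (0,0) is terminal -1 (O); from (0,2) depth 10
compare (O): move=+1 vs pass=-1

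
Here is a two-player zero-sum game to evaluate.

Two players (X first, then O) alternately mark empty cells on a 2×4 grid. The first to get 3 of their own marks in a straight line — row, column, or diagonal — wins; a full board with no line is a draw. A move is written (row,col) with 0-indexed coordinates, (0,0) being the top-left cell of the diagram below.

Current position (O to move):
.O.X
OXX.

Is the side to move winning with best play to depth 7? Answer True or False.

O winning at [.O.X/OXX.]: False

ply 1, O at .O.X/OXX. | (0,0)=-1→OO.X/OXX.; (0,2)=-1→.OOX/OXX.; (1,3)=+0→.O.X/OXXO*
ply 2, X at .O.X/OXXO | (0,0)=+0→XO.X/OXXO*; (0,2)=+0→.OXX/OXXO
ply 3, O at XO.X/OXXO | (0,2)=+0→XOOX/OXXO*
ply 4: XOOX/OXXO is terminal +0 (X); from .O.X/OXX. depth 7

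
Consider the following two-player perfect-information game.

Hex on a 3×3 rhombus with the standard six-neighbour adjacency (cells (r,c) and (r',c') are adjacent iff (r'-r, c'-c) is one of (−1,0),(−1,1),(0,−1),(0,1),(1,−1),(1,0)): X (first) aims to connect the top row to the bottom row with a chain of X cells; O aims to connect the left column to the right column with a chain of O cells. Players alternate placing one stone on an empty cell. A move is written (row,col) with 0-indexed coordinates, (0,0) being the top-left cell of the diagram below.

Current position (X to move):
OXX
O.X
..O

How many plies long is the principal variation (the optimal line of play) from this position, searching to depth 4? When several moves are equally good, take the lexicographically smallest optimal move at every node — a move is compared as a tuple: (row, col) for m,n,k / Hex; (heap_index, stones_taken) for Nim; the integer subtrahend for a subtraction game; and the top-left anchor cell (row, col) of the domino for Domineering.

PV length from [OXX/O.X/..O]: 3 plies

ply 1, X at OXX/O.X/..O | (1,1)=+1→OXX/OXX/..O*; (2,0)=+1→OXX/O.X/X.O; (2,1)=+1→OXX/O.X/.XO
ply 2, O at OXX/OXX/..O | (2,0)=-1→OXX/OXX/O.O*; (2,1)=-1→OXX/OXX/.OO
ply 3, X at OXX/OXX/O.O | (2,1)=+1→OXX/OXX/OXO*
ply 4: OXX/OXX/OXO is terminal -1 (O); from OXX/O.X/..O depth 4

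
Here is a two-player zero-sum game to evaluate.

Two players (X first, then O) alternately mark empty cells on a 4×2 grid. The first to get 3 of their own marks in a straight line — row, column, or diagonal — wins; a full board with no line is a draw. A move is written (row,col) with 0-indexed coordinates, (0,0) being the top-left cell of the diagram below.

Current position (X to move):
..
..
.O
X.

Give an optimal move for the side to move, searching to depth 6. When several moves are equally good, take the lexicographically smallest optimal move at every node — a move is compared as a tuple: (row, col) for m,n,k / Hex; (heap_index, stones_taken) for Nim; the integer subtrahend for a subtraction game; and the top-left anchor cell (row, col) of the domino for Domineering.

X's best at [../../.O/X.]: (0,1)

p1 X@[../../.O/X.]: (0,0)[X./../.O/X.]-1 (0,1)[.X/../.O/X.]+0* (1,0)[../X./.O/X.]+0 (1,1)[../.X/.O/X.]+0 (2,0)[../../XO/X.]+0 (3,1)[../../.O/XX]+0
p2 O@[.X/../.O/X.]: (0,0)[OX/../.O/X.]+0* (1,0)[.X/O./.O/X.]+0 (1,1)[.X/.O/.O/X.]+0 (2,0)[.X/../OO/X.]+0 (3,1)[.X/../.O/XO]+0
p3 X@[OX/../.O/X.]: (1,0)[OX/X./.O/X.]+0* (1,1)[OX/.X/.O/X.]+0 (2,0)[OX/../XO/X.]+0 (3,1)[OX/../.O/XX]+0
p4 O@[OX/X./.O/X.]: (1,1)[OX/XO/.O/X.]-1 (2,0)[OX/X./OO/X.]+0* (3,1)[OX/X./.O/XO]-1
p5 X@[OX/X./OO/X.]: (1,1)[OX/XX/OO/X.]+0* (3,1)[OX/X./OO/XX]+0
p6 O@[OX/XX/OO/X.]: (3,1)[OX/XX/OO/XO]+0*
p7 X@[OX/XX/OO/XO] terminal +0; root [../../.O/X.] d6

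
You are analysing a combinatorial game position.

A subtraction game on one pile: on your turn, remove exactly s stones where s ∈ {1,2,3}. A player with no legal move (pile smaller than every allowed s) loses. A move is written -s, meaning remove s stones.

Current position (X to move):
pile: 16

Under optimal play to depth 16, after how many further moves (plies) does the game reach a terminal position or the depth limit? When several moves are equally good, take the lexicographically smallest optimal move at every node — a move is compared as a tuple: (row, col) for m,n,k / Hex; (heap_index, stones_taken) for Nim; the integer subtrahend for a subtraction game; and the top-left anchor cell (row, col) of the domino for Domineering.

PV length from [16]: 8 plies

[16] X move#1: -1:-1/15*, -2:-1/14, -3:-1/13
[15] O move#2: -1:-1/14, -2:-1/13, -3:+1/12*
[12] X move#3: -1:-1/11*, -2:-1/10, -3:-1/9
[11] O move#4: -1:-1/10, -2:-1/9, -3:+1/8*
[8] X move#5: -1:-1/7*, -2:-1/6, -3:-1/5
[7] O move#6: -1:-1/6, -2:-1/5, -3:+1/4*
[4] X move#7: -1:-1/3*, -2:-1/2, -3:-1/1
[3] O move#8: -1:-1/2, -2:-1/1, -3:+1/0*
[0] end (terminal -1, X#9); searched 16 to 16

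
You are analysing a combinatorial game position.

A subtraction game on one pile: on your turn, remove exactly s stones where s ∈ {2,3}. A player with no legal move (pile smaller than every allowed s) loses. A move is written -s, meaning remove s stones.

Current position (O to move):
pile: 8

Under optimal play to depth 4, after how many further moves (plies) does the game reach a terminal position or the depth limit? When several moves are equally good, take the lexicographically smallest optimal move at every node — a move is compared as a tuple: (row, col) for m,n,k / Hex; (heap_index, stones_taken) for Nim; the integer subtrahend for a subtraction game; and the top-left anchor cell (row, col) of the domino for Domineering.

PV length from [8]: 3 plies

[8] O move#1: -2:+1/6*, -3:+1/5
[6] X move#2: -2:-1/4*, -3:-1/3
[4] O move#3: -2:-1/2, -3:+1/1*
[1] end (terminal -1, X#4); searched 8 to 4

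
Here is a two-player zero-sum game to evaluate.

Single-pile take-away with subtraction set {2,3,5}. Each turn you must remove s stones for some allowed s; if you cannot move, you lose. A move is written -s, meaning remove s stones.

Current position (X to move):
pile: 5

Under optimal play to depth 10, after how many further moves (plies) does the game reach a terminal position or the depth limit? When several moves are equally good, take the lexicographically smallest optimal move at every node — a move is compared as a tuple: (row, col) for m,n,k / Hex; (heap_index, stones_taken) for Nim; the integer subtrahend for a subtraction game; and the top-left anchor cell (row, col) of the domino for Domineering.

PV length from [5]: 1 ply

p1 X@[5]: -2[3]-1 -3[2]-1 -5[0]+1*
p2 O@[0] terminal -1; root [5] d10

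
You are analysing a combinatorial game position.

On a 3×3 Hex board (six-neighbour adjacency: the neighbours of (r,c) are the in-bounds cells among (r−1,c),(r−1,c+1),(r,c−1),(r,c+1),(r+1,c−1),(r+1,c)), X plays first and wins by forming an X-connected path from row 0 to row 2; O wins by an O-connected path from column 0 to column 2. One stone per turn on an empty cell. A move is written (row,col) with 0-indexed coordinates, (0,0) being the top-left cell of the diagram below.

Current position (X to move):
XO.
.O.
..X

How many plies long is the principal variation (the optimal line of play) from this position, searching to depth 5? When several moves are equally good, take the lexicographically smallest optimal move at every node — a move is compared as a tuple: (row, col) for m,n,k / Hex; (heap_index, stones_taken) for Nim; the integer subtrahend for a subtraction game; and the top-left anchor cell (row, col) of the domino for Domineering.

PV length from [XO./.O./..X]: 4 plies

[XO./.O./..X] X move#1: (0,2):-1/XOX/.O./..X*, (1,0):-1/XO./XO./..X, (1,2):-1/XO./.OX/..X, (2,0):-1/XO./.O./X.X, (2,1):-1/XO./.O./.XX
[XOX/.O./..X] O move#2: (1,0):-1/XOX/OO./..X, (1,2):+1/XOX/.OO/..X*, (2,0):-1/XOX/.O./O.X, (2,1):-1/XOX/.O./.OX
[XOX/.OO/..X] X move#3: (1,0):-1/XOX/XOO/..X*, (2,0):-1/XOX/.OO/X.X, (2,1):-1/XOX/.OO/.XX
[XOX/XOO/..X] O move#4: (2,0):+1/XOX/XOO/O.X*, (2,1):-1/XOX/XOO/.OX
[XOX/XOO/O.X] end (terminal -1, X#5); searched XO./.O./..X to 5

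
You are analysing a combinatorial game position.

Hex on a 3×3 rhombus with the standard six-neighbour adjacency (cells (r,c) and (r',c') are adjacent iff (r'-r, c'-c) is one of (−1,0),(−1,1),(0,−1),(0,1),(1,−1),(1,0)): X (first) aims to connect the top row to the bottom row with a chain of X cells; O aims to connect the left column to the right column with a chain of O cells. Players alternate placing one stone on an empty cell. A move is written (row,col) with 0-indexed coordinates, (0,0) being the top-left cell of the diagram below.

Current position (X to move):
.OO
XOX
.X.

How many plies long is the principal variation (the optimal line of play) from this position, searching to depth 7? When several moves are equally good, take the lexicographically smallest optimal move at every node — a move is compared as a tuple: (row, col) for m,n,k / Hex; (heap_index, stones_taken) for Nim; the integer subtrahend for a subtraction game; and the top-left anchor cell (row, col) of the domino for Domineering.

[.OO/XOX/.X.] X move#1: (0,0):-1/XOO/XOX/.X.*, (2,0):-1/.OO/XOX/XX., (2,2):-1/.OO/XOX/.XX
[XOO/XOX/.X.] O move#2: (2,0):+1/XOO/XOX/OX.*, (2,2):-1/XOO/XOX/.XO
[XOO/XOX/OX.] end (terminal -1, X#3); searched .OO/XOX/.X. to 7

PV length from [.OO/XOX/.X.]: 2 plies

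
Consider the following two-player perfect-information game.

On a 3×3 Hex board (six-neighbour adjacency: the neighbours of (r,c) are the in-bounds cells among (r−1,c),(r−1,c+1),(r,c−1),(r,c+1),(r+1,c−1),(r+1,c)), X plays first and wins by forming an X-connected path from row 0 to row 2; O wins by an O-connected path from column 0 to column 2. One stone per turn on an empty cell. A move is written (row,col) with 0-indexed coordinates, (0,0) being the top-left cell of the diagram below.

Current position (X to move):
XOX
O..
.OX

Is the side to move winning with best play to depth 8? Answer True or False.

p1 X@[XOX/O../.OX]: (1,1)[XOX/OX./.OX]+1* (1,2)[XOX/O.X/.OX]+1 (2,0)[XOX/O../XOX]+1
p2 O@[XOX/OX./.OX]: (1,2)[XOX/OXO/.OX]-1* (2,0)[XOX/OX./OOX]-1
p3 X@[XOX/OXO/.OX]: (2,0)[XOX/OXO/XOX]+1*
p4 O@[XOX/OXO/XOX] terminal -1; root [XOX/O../.OX] d8

X winning at [XOX/O../.OX]: True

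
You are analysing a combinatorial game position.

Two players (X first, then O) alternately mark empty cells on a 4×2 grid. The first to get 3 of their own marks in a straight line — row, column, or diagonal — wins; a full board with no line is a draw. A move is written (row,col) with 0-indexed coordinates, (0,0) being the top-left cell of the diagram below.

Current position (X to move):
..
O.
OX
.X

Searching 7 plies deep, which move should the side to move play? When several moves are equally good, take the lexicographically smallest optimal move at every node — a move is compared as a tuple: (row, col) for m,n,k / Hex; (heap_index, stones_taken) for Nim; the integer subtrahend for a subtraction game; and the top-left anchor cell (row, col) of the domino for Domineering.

X's best at [../O./OX/.X]: (1,1)

p1 X@[../O./OX/.X]: (0,0)[X./O./OX/.X]-1 (0,1)[.X/O./OX/.X]-1 (1,1)[../OX/OX/.X]+1* (3,0)[../O./OX/XX]-1
p2 O@[../OX/OX/.X] terminal -1; root [../O./OX/.X] d7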